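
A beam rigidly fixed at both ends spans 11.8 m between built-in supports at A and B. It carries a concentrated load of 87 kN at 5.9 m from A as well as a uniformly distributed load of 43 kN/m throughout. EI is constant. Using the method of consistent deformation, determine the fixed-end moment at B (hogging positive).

Take the two fixed-end moments M_A, M_B as redundants; the released structure is the simple span AB.
On the primary (simply-supported) span, the end slopes from the loading are:
  at A: point load 87 at a = 5.9: Pab(L + b)/(6LEI) = 757.1/EI
  at B: point load 87 at a = 5.9: Pab(L + a)/(6LEI) = 757.1/EI
  at A: UDL 43: wL³/(24EI) = 2944/EI
  at B: UDL 43: wL³/(24EI) = 2944/EI
  θ_A0 = 3701/EI,  θ_B0 = 3701/EI
Flexibility coefficients: a unit moment at one end gives L/(3EI) there and L/(6EI) at the far end, so f₁₁ = f₂₂ = 3.933/EI and f₁₂ = f₂₁ = 1.967/EI.
Compatibility — zero rotation at each built-in end:
  3.933 M_A + 1.967 M_B = 3701
  1.967 M_A + 3.933 M_B = 3701
Solving the pair gives M_A = 627.3 kN·m and M_B = 627.3 kN·m (hogging).

M_B = 627.3 kN·m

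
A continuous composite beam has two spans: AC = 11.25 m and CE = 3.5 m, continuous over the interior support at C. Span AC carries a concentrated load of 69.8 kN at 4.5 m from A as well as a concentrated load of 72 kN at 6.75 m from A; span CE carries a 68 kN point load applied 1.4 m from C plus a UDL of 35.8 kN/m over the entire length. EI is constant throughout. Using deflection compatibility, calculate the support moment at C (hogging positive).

M_C = 243.1 kN·m

Take M_C as the redundant. Released structure: two simple spans AC and CE with a hinge at C.
Rotations at C on the released spans (each span's end-slope, ×1/EI):
  span AC: point load 69.8 at a = 4.5: Pab(L + a)/(6LEI) = 494.7/EI
  span AC: point load 72 at a = 6.75: Pab(L + a)/(6LEI) = 583.2/EI
  span CE: point load 68 at a = 1.4: Pab(L + b)/(6LEI) = 53.31/EI
  span CE: UDL 35.8: wL³/(24EI) = 63.96/EI
  relative rotation θ_0 = (1078 + 117.3)/EI = 1195/EI
A unit hogging moment at C produces rotation L₁/(3EI) + L₂/(3EI) = 4.917/EI.
Compatibility: M_C·(L₁+L₂)/(3EI) = θ_0, giving M_C = 243.1 kN·m (hogging).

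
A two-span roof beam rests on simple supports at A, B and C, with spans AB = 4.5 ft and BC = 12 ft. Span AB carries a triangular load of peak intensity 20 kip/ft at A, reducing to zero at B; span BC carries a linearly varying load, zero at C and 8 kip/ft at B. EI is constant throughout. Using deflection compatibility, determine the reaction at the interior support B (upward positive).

Insert a hinge at B; M_B is the redundant, and each span becomes simply supported.
Discontinuity in slope at B on the released structure — sum the simple-span end rotations:
  span AB: triangular load, peak 20: 7w₀L³/(360EI) = 35.44/EI
  span BC: triangular load, peak 8: w₀L³/(45EI) = 307.2/EI
  relative rotation θ_0 = (35.44 + 307.2)/EI = 342.6/EI
A unit hogging moment at B produces rotation L₁/(3EI) + L₂/(3EI) = 5.5/EI.
Slope continuity at B: θ_0 = M_B·5.5/EI, so M_B = 342.6/5.5 = 62.3 kip·ft (hogging).
Span AB, ΣM about A with M_B applied at B: R_B^{AB}·4.5 = 67.5 + 62.3, so R_B^{AB} = 28.84 kip and R_A = 45 − 28.84 = 16.16 kip.
Span BC, ΣM about C: R_B^{BC}·12 = 384 + 62.3, so R_B^{BC} = 37.19 kip and R_C = 48 − 37.19 = 10.81 kip.
R_B = 28.84 + 37.19 = 66.04 kip.

R_B = 66.04 kip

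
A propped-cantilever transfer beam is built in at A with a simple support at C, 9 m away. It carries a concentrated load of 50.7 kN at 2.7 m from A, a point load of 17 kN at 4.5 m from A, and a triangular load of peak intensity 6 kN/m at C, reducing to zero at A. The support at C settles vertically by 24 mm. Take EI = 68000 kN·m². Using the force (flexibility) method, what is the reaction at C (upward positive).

Release the roller at C. Primary structure: cantilever fixed at A.
Deflection at C on the released cantilever, summing each load's contribution:
  point load 50.7 at a = 2.7: Pa²(3L − a)/(6EI) = 1497/EI
  point load 17 at a = 4.5: Pa²(3L − a)/(6EI) = 1291/EI
  triangular load, peak 6 at the free end: 11w₀L⁴/(120EI) = 3609/EI
  δ_0 = 6396/EI
Flexibility coefficient — unit upward force at C: δ_{CC} = L³/(3EI) = 243/EI.
With EI = 68000 kN·m²: δ_0 = 0.094064 m and δ_{CC} = 0.003574 m/kN.
Compatibility — the beam at C must follow the support down by 0.024 m: δ_0 − R_C·δ_{CC} = 0.024, so R_C = (0.094064 − 0.024)/0.003574 = 19.61 kN.

R_C = 19.61 kN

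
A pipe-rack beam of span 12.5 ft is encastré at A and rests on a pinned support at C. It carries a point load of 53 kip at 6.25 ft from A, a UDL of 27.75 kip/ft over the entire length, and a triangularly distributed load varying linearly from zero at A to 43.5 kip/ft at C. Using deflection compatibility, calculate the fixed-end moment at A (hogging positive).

Take the reaction at C as the redundant and release it; the primary structure is a cantilever fixed at A.
Primary-structure tip deflection at C by superposition:
  point load 53 at a = 6.25: Pa²(3L − a)/(6EI) = 10783/EI
  UDL 27.75: wL⁴/(8EI) = 84686/EI
  triangular load, peak 43.5 at the free end: 11w₀L⁴/(120EI) = 97351/EI
  δ_0 = 192820/EI
Tip deflection under a unit load at C: L³/(3EI) = 651/EI.
Compatibility at C: δ_0 − R_C·δ_{CC} = 0, so R_C = 192820/651 = 296.2 kip.
Moment equilibrium about A: M_A = Σ(load moments about A) − R_C·L = 4765 − 296.2×12.5 = 1063 kip·ft.

M_A = 1063 kip·ft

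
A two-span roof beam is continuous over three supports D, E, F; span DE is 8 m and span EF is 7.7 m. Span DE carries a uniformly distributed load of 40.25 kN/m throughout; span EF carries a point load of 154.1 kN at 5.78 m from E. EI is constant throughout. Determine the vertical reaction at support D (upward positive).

R_D = 132 kN

Release continuity at E by inserting a hinge; the redundant is the internal moment M_E. The primary structure is two simply-supported spans DE and EF.
Rotations at E on the released spans (each span's end-slope, ×1/EI):
  span DE: UDL 40.25: wL³/(24EI) = 858.7/EI
  span EF: point load 154.1 at a = 5.78: Pab(L + b)/(6LEI) = 356.1/EI
  relative rotation θ_0 = (858.7 + 356.1)/EI = 1215/EI
A unit hogging moment at E produces rotation L₁/(3EI) + L₂/(3EI) = 5.233/EI.
Compatibility: M_E·(L₁+L₂)/(3EI) = θ_0, giving M_E = 232.1 kN·m (hogging).
Span DE, ΣM about D with M_E applied at E: R_E^{DE}·8 = 1288 + 232.1, so R_E^{DE} = 190 kN and R_D = 322 − 190 = 132 kN.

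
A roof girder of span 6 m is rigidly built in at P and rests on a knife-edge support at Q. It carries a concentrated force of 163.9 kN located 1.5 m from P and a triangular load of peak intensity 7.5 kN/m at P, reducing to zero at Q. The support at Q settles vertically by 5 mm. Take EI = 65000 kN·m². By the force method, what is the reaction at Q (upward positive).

Release the roller at Q. Primary structure: cantilever fixed at P.
Free-end deflection of the primary structure under the applied loading (downward +):
  point load 163.9 at a = 1.5: Pa²(3L − a)/(6EI) = 1014/EI
  triangular load, peak 7.5 at the fixed end: w₀L⁴/(30EI) = 324/EI
  δ_0 = 1338/EI
Flexibility coefficient — unit upward force at Q: δ_{QQ} = L³/(3EI) = 72/EI.
With EI = 65000 kN·m²: δ_0 = 0.020587 m and δ_{QQ} = 0.001108 m/kN.
Compatibility — the beam at Q must follow the support down by 0.005 m: δ_0 − R_Q·δ_{QQ} = 0.005, so R_Q = (0.020587 − 0.005)/0.001108 = 14.07 kN.

R_Q = 14.07 kN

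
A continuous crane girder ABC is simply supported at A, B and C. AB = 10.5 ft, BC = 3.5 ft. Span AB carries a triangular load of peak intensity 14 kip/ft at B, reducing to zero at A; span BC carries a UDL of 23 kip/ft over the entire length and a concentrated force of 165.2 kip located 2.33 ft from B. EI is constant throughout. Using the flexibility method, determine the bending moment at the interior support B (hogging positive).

M_B = 107.4 kip·ft

Insert a hinge at B; M_B is the redundant, and each span becomes simply supported.
Discontinuity in slope at B on the released structure — sum the simple-span end rotations:
  span AB: triangular load, peak 14: w₀L³/(45EI) = 360.1/EI
  span BC: UDL 23: wL³/(24EI) = 41.09/EI
  span BC: point load 165.2 at a = 2.33: Pab(L + b)/(6LEI) = 100.1/EI
  relative rotation θ_0 = (360.1 + 141.2)/EI = 501.4/EI
A unit hogging moment at B produces rotation L₁/(3EI) + L₂/(3EI) = 4.667/EI.
Slope continuity at B: θ_0 = M_B·4.667/EI, so M_B = 501.4/4.667 = 107.4 kip·ft (hogging).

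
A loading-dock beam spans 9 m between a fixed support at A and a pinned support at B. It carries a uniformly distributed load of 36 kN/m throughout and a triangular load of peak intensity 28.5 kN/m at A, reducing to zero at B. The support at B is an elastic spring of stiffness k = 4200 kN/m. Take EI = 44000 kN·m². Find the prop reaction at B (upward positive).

R_B = 141.1 kN

Release the roller at B. Primary structure: cantilever fixed at A.
Deflection at B on the released cantilever, summing each load's contribution:
  UDL 36: wL⁴/(8EI) = 29524/EI
  triangular load, peak 28.5 at the fixed end: w₀L⁴/(30EI) = 6233/EI
  δ_0 = 35757/EI
Tip deflection under a unit load at B: L³/(3EI) = 243/EI.
With EI = 44000 kN·m²: δ_0 = 0.81267 m and δ_{BB} = 0.005523 m/kN.
Compatibility — the spring shortens by R_B/k under the reaction it provides: δ_0 − R_B·δ_{BB} = R_B/k. With 1/k = 0.000238 m/kN, R_B = δ_0 / (δ_{BB} + 1/k) = 0.81267 / (0.005523 + 0.000238) = 141.1 kN.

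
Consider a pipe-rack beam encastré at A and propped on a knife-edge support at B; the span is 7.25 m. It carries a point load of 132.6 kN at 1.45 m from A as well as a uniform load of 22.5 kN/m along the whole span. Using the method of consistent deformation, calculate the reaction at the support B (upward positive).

Remove the prop at B; the released (primary) structure is a cantilever built in at A.
Primary-structure tip deflection at B by superposition:
  point load 132.6 at a = 1.45: Pa²(3L − a)/(6EI) = 943.2/EI
  UDL 22.5: wL⁴/(8EI) = 7770/EI
  δ_0 = 8714/EI
Tip deflection under a unit load at B: L³/(3EI) = 127/EI.
The prop prevents deflection at B: R_B = δ_0/δ_{BB} = 8714/127 = 68.6 kN.

R_B = 68.6 kN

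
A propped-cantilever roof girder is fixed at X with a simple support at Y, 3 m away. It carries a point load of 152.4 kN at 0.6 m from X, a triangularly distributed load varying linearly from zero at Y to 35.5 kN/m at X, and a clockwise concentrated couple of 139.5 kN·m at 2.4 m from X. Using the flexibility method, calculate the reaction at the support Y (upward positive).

R_Y = 86.14 kN

Remove the prop at Y; the released (primary) structure is a cantilever built in at X.
Downward deflection at the released point Y due to the loads:
  point load 152.4 at a = 0.6: Pa²(3L − a)/(6EI) = 76.81/EI
  triangular load, peak 35.5 at the fixed end: w₀L⁴/(30EI) = 95.85/EI
  clockwise couple 139.5 at a = 2.4: M₀a(2L − a)/(2EI) = 602.6/EI
  δ_0 = 775.3/EI
Tip deflection under a unit load at Y: L³/(3EI) = 9/EI.
Compatibility at Y: δ_0 − R_Y·δ_{YY} = 0, so R_Y = 775.3/9 = 86.14 kN.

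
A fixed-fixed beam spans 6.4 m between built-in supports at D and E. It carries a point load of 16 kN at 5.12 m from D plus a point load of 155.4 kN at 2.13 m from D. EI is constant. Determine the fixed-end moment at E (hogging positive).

Take the two fixed-end moments M_D, M_E as redundants; the released structure is the simple span DE.
Simple-span end rotations at D and E under the given loads:
  at D: point load 16 at a = 5.12: Pab(L + b)/(6LEI) = 20.97/EI
  at E: point load 16 at a = 5.12: Pab(L + a)/(6LEI) = 31.46/EI
  at D: point load 155.4 at a = 2.13: Pab(L + b)/(6LEI) = 392.7/EI
  at E: point load 155.4 at a = 2.13: Pab(L + a)/(6LEI) = 314/EI
  θ_D0 = 413.7/EI,  θ_E0 = 345.4/EI
Flexibility coefficients: a unit moment at one end gives L/(3EI) there and L/(6EI) at the far end, so f₁₁ = f₂₂ = 2.133/EI and f₁₂ = f₂₁ = 1.067/EI.
Compatibility — zero rotation at each built-in end:
  2.133 M_D + 1.067 M_E = 413.7
  1.067 M_D + 2.133 M_E = 345.4
Solving the pair gives M_D = 150.6 kN·m and M_E = 86.61 kN·m (hogging).

M_E = 86.61 kN·m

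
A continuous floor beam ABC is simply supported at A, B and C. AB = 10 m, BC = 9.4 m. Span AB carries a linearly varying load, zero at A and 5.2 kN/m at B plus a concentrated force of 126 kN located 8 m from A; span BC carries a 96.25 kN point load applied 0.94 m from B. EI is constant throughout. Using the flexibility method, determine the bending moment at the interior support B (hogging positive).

Insert a hinge at B; M_B is the redundant, and each span becomes simply supported.
Rotations at B on the released spans (each span's end-slope, ×1/EI):
  span AB: triangular load, peak 5.2: w₀L³/(45EI) = 115.6/EI
  span AB: point load 126 at a = 8: Pab(L + a)/(6LEI) = 604.8/EI
  span BC: point load 96.25 at a = 0.94: Pab(L + b)/(6LEI) = 242.4/EI
  relative rotation θ_0 = (720.4 + 242.4)/EI = 962.7/EI
A unit hogging moment at B produces rotation L₁/(3EI) + L₂/(3EI) = 6.467/EI.
Slope continuity at B: θ_0 = M_B·6.467/EI, so M_B = 962.7/6.467 = 148.9 kN·m (hogging).

M_B = 148.9 kN·m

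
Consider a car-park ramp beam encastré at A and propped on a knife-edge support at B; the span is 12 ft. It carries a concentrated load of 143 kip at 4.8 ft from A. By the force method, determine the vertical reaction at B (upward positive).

R_B = 29.74 kip

Release the roller at B. Primary structure: cantilever fixed at A.
Free-end deflection of the primary structure under the applied loading (downward +):
  point load 143 at a = 4.8: Pa²(3L − a)/(6EI) = 17133/EI
Flexibility coefficient — unit upward force at B: δ_{BB} = L³/(3EI) = 576/EI.
The prop prevents deflection at B: R_B = δ_0/δ_{BB} = 17133/576 = 29.74 kip.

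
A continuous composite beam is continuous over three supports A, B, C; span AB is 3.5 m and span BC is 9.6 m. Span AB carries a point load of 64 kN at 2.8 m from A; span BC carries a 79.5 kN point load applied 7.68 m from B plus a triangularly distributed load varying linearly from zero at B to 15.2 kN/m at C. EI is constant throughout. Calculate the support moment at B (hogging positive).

Insert a hinge at B; M_B is the redundant, and each span becomes simply supported.
Rotations at B on the released spans (each span's end-slope, ×1/EI):
  span AB: point load 64 at a = 2.8: Pab(L + a)/(6LEI) = 37.63/EI
  span BC: point load 79.5 at a = 7.68: Pab(L + b)/(6LEI) = 234.5/EI
  span BC: triangular load, peak 15.2: 7w₀L³/(360EI) = 261.5/EI
  relative rotation θ_0 = (37.63 + 495.9)/EI = 533.6/EI
A unit hogging moment at B produces rotation L₁/(3EI) + L₂/(3EI) = 4.367/EI.
Slope continuity at B: θ_0 = M_B·4.367/EI, so M_B = 533.6/4.367 = 122.2 kN·m (hogging).

M_B = 122.2 kN·m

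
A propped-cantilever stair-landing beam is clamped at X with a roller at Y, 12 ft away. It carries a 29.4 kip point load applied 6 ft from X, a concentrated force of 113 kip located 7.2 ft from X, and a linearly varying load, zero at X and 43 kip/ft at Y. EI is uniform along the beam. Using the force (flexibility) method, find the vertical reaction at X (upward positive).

Take the reaction at Y as the redundant and release it; the primary structure is a cantilever fixed at X.
Downward deflection at the released point Y due to the loads:
  point load 29.4 at a = 6: Pa²(3L − a)/(6EI) = 5292/EI
  point load 113 at a = 7.2: Pa²(3L − a)/(6EI) = 28118/EI
  triangular load, peak 43 at the free end: 11w₀L⁴/(120EI) = 81734/EI
  δ_0 = 115144/EI
Flexibility coefficient — unit upward force at Y: δ_{YY} = L³/(3EI) = 576/EI.
Compatibility at Y: δ_0 − R_Y·δ_{YY} = 0, so R_Y = 115144/576 = 199.9 kip.
Vertical equilibrium: R_X = ΣP − R_Y = 400.4 − 199.9 = 200.5 kip.

R_X = 200.5 kip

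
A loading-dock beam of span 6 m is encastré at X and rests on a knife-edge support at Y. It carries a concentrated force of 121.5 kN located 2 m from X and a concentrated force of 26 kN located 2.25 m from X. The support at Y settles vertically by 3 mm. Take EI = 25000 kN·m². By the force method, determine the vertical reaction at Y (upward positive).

R_Y = 21.76 kN

Take the reaction at Y as the redundant and release it; the primary structure is a cantilever fixed at X.
Downward deflection at the released point Y due to the loads:
  point load 121.5 at a = 2: Pa²(3L − a)/(6EI) = 1296/EI
  point load 26 at a = 2.25: Pa²(3L − a)/(6EI) = 345.5/EI
  δ_0 = 1642/EI
Flexibility coefficient — unit upward force at Y: δ_{YY} = L³/(3EI) = 72/EI.
With EI = 25000 kN·m²: δ_0 = 0.065661 m and δ_{YY} = 0.00288 m/kN.
Compatibility — the beam at Y must follow the support down by 0.003 m: δ_0 − R_Y·δ_{YY} = 0.003, so R_Y = (0.065661 − 0.003)/0.00288 = 21.76 kN.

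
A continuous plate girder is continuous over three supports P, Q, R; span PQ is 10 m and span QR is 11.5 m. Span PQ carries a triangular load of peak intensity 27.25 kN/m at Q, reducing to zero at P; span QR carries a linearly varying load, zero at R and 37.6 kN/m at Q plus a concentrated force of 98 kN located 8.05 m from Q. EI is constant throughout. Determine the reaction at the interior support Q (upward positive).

Take M_Q as the redundant. Released structure: two simple spans PQ and QR with a hinge at Q.
Rotations at Q on the released spans (each span's end-slope, ×1/EI):
  span PQ: triangular load, peak 27.25: w₀L³/(45EI) = 605.6/EI
  span QR: triangular load, peak 37.6: w₀L³/(45EI) = 1271/EI
  span QR: point load 98 at a = 8.05: Pab(L + b)/(6LEI) = 589.7/EI
  relative rotation θ_0 = (605.6 + 1860)/EI = 2466/EI
A unit hogging moment at Q produces rotation L₁/(3EI) + L₂/(3EI) = 7.167/EI.
Slope continuity at Q: θ_0 = M_Q·7.167/EI, so M_Q = 2466/7.167 = 344.1 kN·m (hogging).
Span PQ, ΣM about P with M_Q applied at Q: R_Q^{PQ}·10 = 908.3 + 344.1, so R_Q^{PQ} = 125.2 kN and R_P = 136.2 − 125.2 = 11.01 kN.
Span QR, ΣM about R: R_Q^{QR}·11.5 = 1996 + 344.1, so R_Q^{QR} = 203.5 kN and R_R = 314.2 − 203.5 = 110.7 kN.
R_Q = 125.2 + 203.5 = 328.7 kN.

R_Q = 328.7 kN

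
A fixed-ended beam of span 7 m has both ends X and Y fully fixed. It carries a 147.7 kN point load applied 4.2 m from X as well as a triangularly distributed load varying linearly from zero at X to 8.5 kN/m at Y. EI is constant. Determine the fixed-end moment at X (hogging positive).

M_X = 113.1 kN·m

Take the two fixed-end moments M_X, M_Y as redundants; the released structure is the simple span XY.
On the primary (simply-supported) span, the end slopes from the loading are:
  at X: point load 147.7 at a = 4.2: Pab(L + b)/(6LEI) = 405.3/EI
  at Y: point load 147.7 at a = 4.2: Pab(L + a)/(6LEI) = 463.2/EI
  at X: triangular load, peak 8.5: 7w₀L³/(360EI) = 56.69/EI
  at Y: triangular load, peak 8.5: w₀L³/(45EI) = 64.79/EI
  θ_X0 = 462/EI,  θ_Y0 = 528/EI
Flexibility coefficients: a unit moment at one end gives L/(3EI) there and L/(6EI) at the far end, so f₁₁ = f₂₂ = 2.333/EI and f₁₂ = f₂₁ = 1.167/EI.
Compatibility — zero rotation at each built-in end:
  2.333 M_X + 1.167 M_Y = 462
  1.167 M_X + 2.333 M_Y = 528
Solving the pair gives M_X = 113.1 kN·m and M_Y = 169.7 kN·m (hogging).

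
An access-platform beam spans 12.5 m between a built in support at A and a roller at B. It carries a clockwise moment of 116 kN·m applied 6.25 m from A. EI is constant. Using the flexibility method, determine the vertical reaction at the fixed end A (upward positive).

R_A = -10.44 kN

Choose R_B as the redundant. The primary structure is the cantilever fixed at A.
Downward deflection at the released point B due to the loads:
  clockwise couple 116 at a = 6.25: M₀a(2L − a)/(2EI) = 6797/EI
Tip deflection under a unit load at B: L³/(3EI) = 651/EI.
Compatibility at B: δ_0 − R_B·δ_{BB} = 0, so R_B = 6797/651 = 10.44 kN.
Vertical equilibrium: R_A = ΣP − R_B = 0 − 10.44 = -10.44 kN.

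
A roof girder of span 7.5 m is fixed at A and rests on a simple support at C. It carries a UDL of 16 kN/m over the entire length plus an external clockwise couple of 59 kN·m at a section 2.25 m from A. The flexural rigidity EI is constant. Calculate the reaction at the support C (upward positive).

R_C = 51.02 kN

Release the roller at C. Primary structure: cantilever fixed at A.
Primary-structure tip deflection at C by superposition:
  UDL 16: wL⁴/(8EI) = 6328/EI
  clockwise couple 59 at a = 2.25: M₀a(2L − a)/(2EI) = 846.3/EI
  δ_0 = 7174/EI
Flexibility coefficient — unit upward force at C: δ_{CC} = L³/(3EI) = 140.6/EI.
The prop prevents deflection at C: R_C = δ_0/δ_{CC} = 7174/140.6 = 51.02 kN.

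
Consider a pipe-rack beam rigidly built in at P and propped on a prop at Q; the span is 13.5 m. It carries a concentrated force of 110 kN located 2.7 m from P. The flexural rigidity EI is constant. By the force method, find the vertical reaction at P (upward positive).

Take the reaction at Q as the redundant and release it; the primary structure is a cantilever fixed at P.
Primary-structure tip deflection at Q by superposition:
  point load 110 at a = 2.7: Pa²(3L − a)/(6EI) = 5052/EI
Tip deflection under a unit load at Q: L³/(3EI) = 820.1/EI.
The prop prevents deflection at Q: R_Q = δ_0/δ_{QQ} = 5052/820.1 = 6.16 kN.
Vertical equilibrium: R_P = ΣP − R_Q = 110 − 6.16 = 103.8 kN.

R_P = 103.8 kN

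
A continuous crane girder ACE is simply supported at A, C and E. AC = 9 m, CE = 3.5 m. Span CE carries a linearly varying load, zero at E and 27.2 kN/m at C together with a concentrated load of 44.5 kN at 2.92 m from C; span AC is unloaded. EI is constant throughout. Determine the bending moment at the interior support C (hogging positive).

M_C = 9.734 kN·m

Release continuity at C by inserting a hinge; the redundant is the internal moment M_C. The primary structure is two simply-supported spans AC and CE.
Discontinuity in slope at C on the released structure — sum the simple-span end rotations:
  span CE: triangular load, peak 27.2: w₀L³/(45EI) = 25.92/EI
  span CE: point load 44.5 at a = 2.92: Pab(L + b)/(6LEI) = 14.64/EI
  relative rotation θ_0 = (0 + 40.56)/EI = 40.56/EI
A unit hogging moment at C produces rotation L₁/(3EI) + L₂/(3EI) = 4.167/EI.
Slope continuity at C: θ_0 = M_C·4.167/EI, so M_C = 40.56/4.167 = 9.734 kN·m (hogging).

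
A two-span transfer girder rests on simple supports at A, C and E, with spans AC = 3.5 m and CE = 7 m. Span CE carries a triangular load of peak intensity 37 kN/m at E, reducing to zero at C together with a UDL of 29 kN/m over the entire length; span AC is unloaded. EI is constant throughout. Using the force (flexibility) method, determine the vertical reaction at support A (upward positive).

R_A = -53.98 kN

Release continuity at C by inserting a hinge; the redundant is the internal moment M_C. The primary structure is two simply-supported spans AC and CE.
End slopes at the hinge C, treating each span as simply supported:
  span CE: triangular load, peak 37: 7w₀L³/(360EI) = 246.8/EI
  span CE: UDL 29: wL³/(24EI) = 414.5/EI
  relative rotation θ_0 = (0 + 661.2)/EI = 661.2/EI
A unit hogging moment at C produces rotation L₁/(3EI) + L₂/(3EI) = 3.5/EI.
Compatibility: M_C·(L₁+L₂)/(3EI) = θ_0, giving M_C = 188.9 kN·m (hogging).
Span AC, ΣM about A with M_C applied at C: R_C^{AC}·3.5 = 0 + 188.9, so R_C^{AC} = 53.98 kN and R_A = 0 − 53.98 = -53.98 kN.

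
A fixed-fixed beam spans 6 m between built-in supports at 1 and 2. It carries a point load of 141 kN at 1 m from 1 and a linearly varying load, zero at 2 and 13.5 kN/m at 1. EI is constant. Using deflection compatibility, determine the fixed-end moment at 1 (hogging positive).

Take the two fixed-end moments M_1, M_2 as redundants; the released structure is the simple span 12.
End rotations of the released simple span under the applied load (×1/EI):
  at 1: point load 141 at a = 1: Pab(L + b)/(6LEI) = 215.4/EI
  at 2: point load 141 at a = 1: Pab(L + a)/(6LEI) = 137.1/EI
  at 1: triangular load, peak 13.5: w₀L³/(45EI) = 64.8/EI
  at 2: triangular load, peak 13.5: 7w₀L³/(360EI) = 56.7/EI
  θ_10 = 280.2/EI,  θ_20 = 193.8/EI
Flexibility coefficients: a unit moment at one end gives L/(3EI) there and L/(6EI) at the far end, so f₁₁ = f₂₂ = 2/EI and f₁₂ = f₂₁ = 1/EI.
Compatibility — zero rotation at each built-in end:
  2 M_1 + 1 M_2 = 280.2
  1 M_1 + 2 M_2 = 193.8
Solving the pair gives M_1 = 122.2 kN·m and M_2 = 35.78 kN·m (hogging).

M_1 = 122.2 kN·m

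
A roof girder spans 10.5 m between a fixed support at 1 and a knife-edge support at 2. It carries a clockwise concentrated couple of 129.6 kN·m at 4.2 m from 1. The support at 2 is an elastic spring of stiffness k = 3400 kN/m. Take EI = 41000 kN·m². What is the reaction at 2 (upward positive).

R_2 = 11.49 kN

Release the roller at 2. Primary structure: cantilever fixed at 1.
Deflection at 2 on the released cantilever, summing each load's contribution:
  clockwise couple 129.6 at a = 4.2: M₀a(2L − a)/(2EI) = 4572/EI
Tip deflection under a unit load at 2: L³/(3EI) = 385.9/EI.
With EI = 41000 kN·m²: δ_0 = 0.11152 m and δ_{22} = 0.009412 m/kN.
Compatibility — the spring shortens by R_2/k under the reaction it provides: δ_0 − R_2·δ_{22} = R_2/k. With 1/k = 0.000294 m/kN, R_2 = δ_0 / (δ_{22} + 1/k) = 0.11152 / (0.009412 + 0.000294) = 11.49 kN.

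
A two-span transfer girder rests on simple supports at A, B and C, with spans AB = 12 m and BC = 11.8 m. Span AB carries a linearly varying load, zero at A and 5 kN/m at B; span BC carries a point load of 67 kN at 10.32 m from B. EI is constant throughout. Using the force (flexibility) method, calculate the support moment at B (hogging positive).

Release continuity at B by inserting a hinge; the redundant is the internal moment M_B. The primary structure is two simply-supported spans AB and BC.
End slopes at the hinge B, treating each span as simply supported:
  span AB: triangular load, peak 5: w₀L³/(45EI) = 192/EI
  span BC: point load 67 at a = 10.32: Pab(L + b)/(6LEI) = 191.9/EI
  relative rotation θ_0 = (192 + 191.9)/EI = 383.9/EI
A unit hogging moment at B produces rotation L₁/(3EI) + L₂/(3EI) = 7.933/EI.
Slope continuity at B: θ_0 = M_B·7.933/EI, so M_B = 383.9/7.933 = 48.4 kN·m (hogging).

M_B = 48.4 kN·m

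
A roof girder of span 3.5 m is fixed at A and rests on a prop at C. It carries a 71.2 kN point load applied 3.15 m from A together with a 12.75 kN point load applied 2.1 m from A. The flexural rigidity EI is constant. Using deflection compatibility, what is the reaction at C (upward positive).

R_C = 66.06 kN

Take the reaction at C as the redundant and release it; the primary structure is a cantilever fixed at A.
Free-end deflection of the primary structure under the applied loading (downward +):
  point load 71.2 at a = 3.15: Pa²(3L − a)/(6EI) = 865.4/EI
  point load 12.75 at a = 2.1: Pa²(3L − a)/(6EI) = 78.72/EI
  δ_0 = 944.2/EI
Tip deflection under a unit load at C: L³/(3EI) = 14.29/EI.
Compatibility at C: δ_0 − R_C·δ_{CC} = 0, so R_C = 944.2/14.29 = 66.06 kN.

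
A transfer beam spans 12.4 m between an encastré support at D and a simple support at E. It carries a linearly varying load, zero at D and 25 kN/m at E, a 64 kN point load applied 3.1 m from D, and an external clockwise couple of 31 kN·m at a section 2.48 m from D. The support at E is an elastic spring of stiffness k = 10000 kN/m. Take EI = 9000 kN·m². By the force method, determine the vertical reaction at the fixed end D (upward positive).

Remove the prop at E; the released (primary) structure is a cantilever built in at D.
Downward deflection at the released point E due to the loads:
  triangular load, peak 25 at the free end: 11w₀L⁴/(120EI) = 54180/EI
  point load 64 at a = 3.1: Pa²(3L − a)/(6EI) = 3495/EI
  clockwise couple 31 at a = 2.48: M₀a(2L − a)/(2EI) = 858/EI
  δ_0 = 58533/EI
Flexibility coefficient — unit upward force at E: δ_{EE} = L³/(3EI) = 635.5/EI.
With EI = 9000 kN·m²: δ_0 = 6.5037 m and δ_{EE} = 0.070616 m/kN.
Compatibility — the spring shortens by R_E/k under the reaction it provides: δ_0 − R_E·δ_{EE} = R_E/k. With 1/k = 0.0001 m/kN, R_E = δ_0 / (δ_{EE} + 1/k) = 6.5037 / (0.070616 + 0.0001) = 91.97 kN.
Vertical equilibrium: R_D = ΣP − R_E = 219 − 91.97 = 127 kN.

R_D = 127 kN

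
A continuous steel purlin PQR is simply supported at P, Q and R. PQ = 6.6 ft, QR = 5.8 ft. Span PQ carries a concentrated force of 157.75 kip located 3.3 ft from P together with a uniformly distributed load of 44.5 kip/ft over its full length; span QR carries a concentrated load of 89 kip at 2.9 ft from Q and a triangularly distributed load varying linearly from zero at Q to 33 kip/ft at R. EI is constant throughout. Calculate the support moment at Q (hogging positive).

Take M_Q as the redundant. Released structure: two simple spans PQ and QR with a hinge at Q.
Discontinuity in slope at Q on the released structure — sum the simple-span end rotations:
  span PQ: point load 157.75 at a = 3.3: Pab(L + a)/(6LEI) = 429.5/EI
  span PQ: UDL 44.5: wL³/(24EI) = 533.1/EI
  span QR: point load 89 at a = 2.9: Pab(L + b)/(6LEI) = 187.1/EI
  span QR: triangular load, peak 33: 7w₀L³/(360EI) = 125.2/EI
  relative rotation θ_0 = (962.5 + 312.3)/EI = 1275/EI
A unit hogging moment at Q produces rotation L₁/(3EI) + L₂/(3EI) = 4.133/EI.
Slope continuity at Q: θ_0 = M_Q·4.133/EI, so M_Q = 1275/4.133 = 308.4 kip·ft (hogging).

M_Q = 308.4 kip·ft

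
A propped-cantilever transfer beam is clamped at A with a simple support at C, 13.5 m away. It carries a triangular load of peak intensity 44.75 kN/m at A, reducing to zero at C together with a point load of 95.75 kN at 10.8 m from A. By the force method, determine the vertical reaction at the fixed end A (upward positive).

Remove the prop at C; the released (primary) structure is a cantilever built in at A.
Downward deflection at the released point C due to the loads:
  triangular load, peak 44.75 at the fixed end: w₀L⁴/(30EI) = 49546/EI
  point load 95.75 at a = 10.8: Pa²(3L − a)/(6EI) = 55283/EI
  δ_0 = 104829/EI
Flexibility coefficient — unit upward force at C: δ_{CC} = L³/(3EI) = 820.1/EI.
Compatibility at C: δ_0 − R_C·δ_{CC} = 0, so R_C = 104829/820.1 = 127.8 kN.
Vertical equilibrium: R_A = ΣP − R_C = 397.8 − 127.8 = 270 kN.

R_A = 270 kN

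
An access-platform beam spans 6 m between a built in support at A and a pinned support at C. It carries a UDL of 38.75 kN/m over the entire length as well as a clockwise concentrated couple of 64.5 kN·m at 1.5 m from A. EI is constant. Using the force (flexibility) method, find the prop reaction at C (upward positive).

R_C = 94.24 kN

Release the roller at C. Primary structure: cantilever fixed at A.
Deflection at C on the released cantilever, summing each load's contribution:
  UDL 38.75: wL⁴/(8EI) = 6278/EI
  clockwise couple 64.5 at a = 1.5: M₀a(2L − a)/(2EI) = 507.9/EI
  δ_0 = 6785/EI
Tip deflection under a unit load at C: L³/(3EI) = 72/EI.
Compatibility at C: δ_0 − R_C·δ_{CC} = 0, so R_C = 6785/72 = 94.24 kN.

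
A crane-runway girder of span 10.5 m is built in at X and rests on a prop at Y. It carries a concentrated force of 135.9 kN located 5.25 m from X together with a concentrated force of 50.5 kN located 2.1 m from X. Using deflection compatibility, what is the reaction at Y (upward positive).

Remove the prop at Y; the released (primary) structure is a cantilever built in at X.
Primary-structure tip deflection at Y by superposition:
  point load 135.9 at a = 5.25: Pa²(3L − a)/(6EI) = 16388/EI
  point load 50.5 at a = 2.1: Pa²(3L − a)/(6EI) = 1091/EI
  δ_0 = 17479/EI
Tip deflection under a unit load at Y: L³/(3EI) = 385.9/EI.
Compatibility at Y: δ_0 − R_Y·δ_{YY} = 0, so R_Y = 17479/385.9 = 45.3 kN.

R_Y = 45.3 kN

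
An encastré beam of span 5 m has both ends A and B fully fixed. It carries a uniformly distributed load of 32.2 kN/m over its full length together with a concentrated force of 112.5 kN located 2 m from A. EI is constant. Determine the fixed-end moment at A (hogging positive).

M_A = 148.1 kN·m

Release both end moments; the primary structure is a simply-supported span AB with redundants M_A and M_B.
End rotations of the released simple span under the applied load (×1/EI):
  at A: UDL 32.2: wL³/(24EI) = 167.7/EI
  at B: UDL 32.2: wL³/(24EI) = 167.7/EI
  at A: point load 112.5 at a = 2: Pab(L + b)/(6LEI) = 180/EI
  at B: point load 112.5 at a = 2: Pab(L + a)/(6LEI) = 157.5/EI
  θ_A0 = 347.7/EI,  θ_B0 = 325.2/EI
Flexibility coefficients: a unit moment at one end gives L/(3EI) there and L/(6EI) at the far end, so f₁₁ = f₂₂ = 1.667/EI and f₁₂ = f₂₁ = 0.8333/EI.
Compatibility — zero rotation at each built-in end:
  1.667 M_A + 0.8333 M_B = 347.7
  0.8333 M_A + 1.667 M_B = 325.2
Solving the pair gives M_A = 148.1 kN·m and M_B = 121.1 kN·m (hogging).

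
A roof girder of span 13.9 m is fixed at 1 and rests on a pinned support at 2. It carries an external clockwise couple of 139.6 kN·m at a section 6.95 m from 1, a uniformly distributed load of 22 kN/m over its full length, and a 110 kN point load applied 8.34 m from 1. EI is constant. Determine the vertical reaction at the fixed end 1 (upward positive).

Release the roller at 2. Primary structure: cantilever fixed at 1.
Primary-structure tip deflection at 2 by superposition:
  clockwise couple 139.6 at a = 6.95: M₀a(2L − a)/(2EI) = 10115/EI
  UDL 22: wL⁴/(8EI) = 102658/EI
  point load 110 at a = 8.34: Pa²(3L − a)/(6EI) = 42540/EI
  δ_0 = 155313/EI
Tip deflection under a unit load at 2: L³/(3EI) = 895.2/EI.
The prop prevents deflection at 2: R_2 = δ_0/δ_{22} = 155313/895.2 = 173.5 kN.
Vertical equilibrium: R_1 = ΣP − R_2 = 415.8 − 173.5 = 242.3 kN.

R_1 = 242.3 kN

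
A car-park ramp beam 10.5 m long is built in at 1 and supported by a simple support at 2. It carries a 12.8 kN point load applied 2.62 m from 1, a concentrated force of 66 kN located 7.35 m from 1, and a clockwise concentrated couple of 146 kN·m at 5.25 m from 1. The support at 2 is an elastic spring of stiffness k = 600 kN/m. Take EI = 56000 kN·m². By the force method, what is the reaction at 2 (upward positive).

Remove the prop at 2; the released (primary) structure is a cantilever built in at 1.
Primary-structure tip deflection at 2 by superposition:
  point load 12.8 at a = 2.62: Pa²(3L − a)/(6EI) = 422.9/EI
  point load 66 at a = 7.35: Pa²(3L − a)/(6EI) = 14351/EI
  clockwise couple 146 at a = 5.25: M₀a(2L − a)/(2EI) = 6036/EI
  δ_0 = 20810/EI
Tip deflection under a unit load at 2: L³/(3EI) = 385.9/EI.
With EI = 56000 kN·m²: δ_0 = 0.37161 m and δ_{22} = 0.006891 m/kN.
Compatibility — the spring shortens by R_2/k under the reaction it provides: δ_0 − R_2·δ_{22} = R_2/k. With 1/k = 0.001667 m/kN, R_2 = δ_0 / (δ_{22} + 1/k) = 0.37161 / (0.006891 + 0.001667) = 43.43 kN.

R_2 = 43.43 kN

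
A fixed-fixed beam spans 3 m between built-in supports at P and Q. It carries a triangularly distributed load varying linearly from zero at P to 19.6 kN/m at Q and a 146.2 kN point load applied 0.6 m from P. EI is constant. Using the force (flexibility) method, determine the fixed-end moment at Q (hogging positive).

M_Q = 22.86 kN·m

Release both end moments; the primary structure is a simply-supported span PQ with redundants M_P and M_Q.
On the primary (simply-supported) span, the end slopes from the loading are:
  at P: triangular load, peak 19.6: 7w₀L³/(360EI) = 10.29/EI
  at Q: triangular load, peak 19.6: w₀L³/(45EI) = 11.76/EI
  at P: point load 146.2 at a = 0.6: Pab(L + b)/(6LEI) = 63.16/EI
  at Q: point load 146.2 at a = 0.6: Pab(L + a)/(6LEI) = 42.11/EI
  θ_P0 = 73.45/EI,  θ_Q0 = 53.87/EI
Flexibility coefficients: a unit moment at one end gives L/(3EI) there and L/(6EI) at the far end, so f₁₁ = f₂₂ = 1/EI and f₁₂ = f₂₁ = 0.5/EI.
Compatibility — zero rotation at each built-in end:
  1 M_P + 0.5 M_Q = 73.45
  0.5 M_P + 1 M_Q = 53.87
Solving the pair gives M_P = 62.02 kN·m and M_Q = 22.86 kN·m (hogging).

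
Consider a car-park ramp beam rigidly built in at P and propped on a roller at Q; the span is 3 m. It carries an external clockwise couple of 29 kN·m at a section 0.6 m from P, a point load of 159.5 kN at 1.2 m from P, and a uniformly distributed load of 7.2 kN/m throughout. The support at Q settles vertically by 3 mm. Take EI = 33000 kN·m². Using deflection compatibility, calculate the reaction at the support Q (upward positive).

R_Q = 35.5 kN

Release the roller at Q. Primary structure: cantilever fixed at P.
Downward deflection at the released point Q due to the loads:
  clockwise couple 29 at a = 0.6: M₀a(2L − a)/(2EI) = 46.98/EI
  point load 159.5 at a = 1.2: Pa²(3L − a)/(6EI) = 298.6/EI
  UDL 7.2: wL⁴/(8EI) = 72.9/EI
  δ_0 = 418.5/EI
Tip deflection under a unit load at Q: L³/(3EI) = 9/EI.
With EI = 33000 kN·m²: δ_0 = 0.012681 m and δ_{QQ} = 0.000273 m/kN.
Compatibility — the beam at Q must follow the support down by 0.003 m: δ_0 − R_Q·δ_{QQ} = 0.003, so R_Q = (0.012681 − 0.003)/0.000273 = 35.5 kN.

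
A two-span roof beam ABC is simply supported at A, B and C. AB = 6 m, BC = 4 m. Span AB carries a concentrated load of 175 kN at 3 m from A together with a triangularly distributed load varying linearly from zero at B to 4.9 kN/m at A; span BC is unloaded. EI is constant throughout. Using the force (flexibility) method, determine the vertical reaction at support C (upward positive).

R_C = -31.07 kN

Release continuity at B by inserting a hinge; the redundant is the internal moment M_B. The primary structure is two simply-supported spans AB and BC.
Rotations at B on the released spans (each span's end-slope, ×1/EI):
  span AB: point load 175 at a = 3: Pab(L + a)/(6LEI) = 393.8/EI
  span AB: triangular load, peak 4.9: 7w₀L³/(360EI) = 20.58/EI
  relative rotation θ_0 = (414.3 + 0)/EI = 414.3/EI
A unit hogging moment at B produces rotation L₁/(3EI) + L₂/(3EI) = 3.333/EI.
Compatibility: M_B·(L₁+L₂)/(3EI) = θ_0, giving M_B = 124.3 kN·m (hogging).
Span BC, ΣM about C: R_B^{BC}·4 = 0 + 124.3, so R_B^{BC} = 31.07 kN and R_C = 0 − 31.07 = -31.07 kN.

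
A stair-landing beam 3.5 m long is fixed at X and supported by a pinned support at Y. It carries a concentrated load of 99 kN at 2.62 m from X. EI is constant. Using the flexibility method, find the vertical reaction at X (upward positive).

R_X = 36.55 kN

Take the reaction at Y as the redundant and release it; the primary structure is a cantilever fixed at X.
Deflection at Y on the released cantilever, summing each load's contribution:
  point load 99 at a = 2.62: Pa²(3L − a)/(6EI) = 892.5/EI
Flexibility coefficient — unit upward force at Y: δ_{YY} = L³/(3EI) = 14.29/EI.
The prop prevents deflection at Y: R_Y = δ_0/δ_{YY} = 892.5/14.29 = 62.45 kN.
Vertical equilibrium: R_X = ΣP − R_Y = 99 − 62.45 = 36.55 kN.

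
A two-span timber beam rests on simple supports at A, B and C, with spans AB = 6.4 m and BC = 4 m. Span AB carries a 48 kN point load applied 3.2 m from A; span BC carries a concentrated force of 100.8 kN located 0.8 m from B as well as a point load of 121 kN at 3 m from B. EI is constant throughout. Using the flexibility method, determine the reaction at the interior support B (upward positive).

R_B = 167.2 kN

Insert a hinge at B; M_B is the redundant, and each span becomes simply supported.
Discontinuity in slope at B on the released structure — sum the simple-span end rotations:
  span AB: point load 48 at a = 3.2: Pab(L + a)/(6LEI) = 122.9/EI
  span BC: point load 100.8 at a = 0.8: Pab(L + b)/(6LEI) = 77.41/EI
  span BC: point load 121 at a = 3: Pab(L + b)/(6LEI) = 75.62/EI
  relative rotation θ_0 = (122.9 + 153)/EI = 275.9/EI
A unit hogging moment at B produces rotation L₁/(3EI) + L₂/(3EI) = 3.467/EI.
Slope continuity at B: θ_0 = M_B·3.467/EI, so M_B = 275.9/3.467 = 79.59 kN·m (hogging).
Span AB, ΣM about A with M_B applied at B: R_B^{AB}·6.4 = 153.6 + 79.59, so R_B^{AB} = 36.44 kN and R_A = 48 − 36.44 = 11.56 kN.
Span BC, ΣM about C: R_B^{BC}·4 = 443.6 + 79.59, so R_B^{BC} = 130.8 kN and R_C = 221.8 − 130.8 = 91.01 kN.
R_B = 36.44 + 130.8 = 167.2 kN.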